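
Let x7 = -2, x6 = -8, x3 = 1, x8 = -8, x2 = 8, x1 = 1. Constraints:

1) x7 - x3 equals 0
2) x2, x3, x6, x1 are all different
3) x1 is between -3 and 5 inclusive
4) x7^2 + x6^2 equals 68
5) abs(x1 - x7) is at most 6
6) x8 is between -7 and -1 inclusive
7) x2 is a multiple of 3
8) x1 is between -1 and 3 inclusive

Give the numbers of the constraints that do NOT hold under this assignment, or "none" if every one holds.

The assignment fails constraints 1, 2, 6, and 7.

1) x7 - x3 = -2 - 1 = -3, not 0 — fails.
2) x3 = x1 = 1, not all different — fails.
3) x1 = 1 lies in [-3, 5] — holds.
4) x7^2 + x6^2 = (-2)^2 + (-8)^2 = 4 + 64 = 68 — holds.
5) abs(1 - (-2)) = 3; 3 ≤ 6 — holds.
6) x8 = -8 is outside [-7, -1] — fails.
7) 8 = 3*2 + 2, so 3 does not divide 8 — fails.
8) x1 = 1 lies in [-1, 3] — holds.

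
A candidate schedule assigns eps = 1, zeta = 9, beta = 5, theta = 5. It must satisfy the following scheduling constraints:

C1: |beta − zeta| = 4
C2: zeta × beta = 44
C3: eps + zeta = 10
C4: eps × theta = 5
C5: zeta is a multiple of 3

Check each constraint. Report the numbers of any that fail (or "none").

Constraint 2 does not hold.

C1: |5 − 9| = 4  OK
C2: zeta × beta = 9 × 5 = 45, not 44  FAIL
C3: eps + zeta = 1 + 9 = 10  OK
C4: eps × theta = 1 × 5 = 5  OK
C5: 9 / 3 = 3, so 3 divides 9  OK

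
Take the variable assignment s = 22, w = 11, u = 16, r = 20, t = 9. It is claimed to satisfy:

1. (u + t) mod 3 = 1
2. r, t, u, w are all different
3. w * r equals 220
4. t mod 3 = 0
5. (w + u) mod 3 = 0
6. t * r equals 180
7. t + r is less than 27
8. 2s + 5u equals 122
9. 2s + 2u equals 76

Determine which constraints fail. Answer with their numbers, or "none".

No — constraints 7, 8 are not satisfied.

1. u + t = 25; 25 mod 3 = 1 — satisfied.
2. values 20, 9, 16, 11 are pairwise distinct — satisfied.
3. w * r = 11 * 20 = 220 — satisfied.
4. 9 mod 3 = 0 — satisfied.
5. w + u = 27; 27 mod 3 = 0 — satisfied.
6. t * r = 9 * 20 = 180 — satisfied.
7. t + r = 9 + 20 = 29; 29 ≥ 27, bound 27 not met — violated.
8. 2s + 5u = 2(22) + 5(16) = 124, not 122 — violated.
9. 2s + 2u = 2(22) + 2(16) = 76 — satisfied.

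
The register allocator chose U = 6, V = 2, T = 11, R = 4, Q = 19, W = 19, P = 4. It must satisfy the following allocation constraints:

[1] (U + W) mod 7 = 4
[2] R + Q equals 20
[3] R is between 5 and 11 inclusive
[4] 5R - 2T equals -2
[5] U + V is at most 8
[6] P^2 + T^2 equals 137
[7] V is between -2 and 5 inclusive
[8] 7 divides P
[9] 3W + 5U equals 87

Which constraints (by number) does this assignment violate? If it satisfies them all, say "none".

No — constraints 2, 3, and 8 are not satisfied.

[1] U + W = 25; 25 mod 7 = 4  ✓
[2] R + Q = 4 + 19 = 23, not 20  ✗
[3] R = 4 is outside [5, 11]  ✗
[4] 5R - 2T = 5(4) - 2(11) = -2  ✓
[5] U + V = 6 + 2 = 8; 8 ≤ 8  ✓
[6] P^2 + T^2 = 4^2 + 11^2 = 16 + 121 = 137  ✓
[7] V = 2 lies in [-2, 5]  ✓
[8] 4 = 7*0 + 4, so 7 does not divide 4  ✗
[9] 3W + 5U = 3(19) + 5(6) = 87  ✓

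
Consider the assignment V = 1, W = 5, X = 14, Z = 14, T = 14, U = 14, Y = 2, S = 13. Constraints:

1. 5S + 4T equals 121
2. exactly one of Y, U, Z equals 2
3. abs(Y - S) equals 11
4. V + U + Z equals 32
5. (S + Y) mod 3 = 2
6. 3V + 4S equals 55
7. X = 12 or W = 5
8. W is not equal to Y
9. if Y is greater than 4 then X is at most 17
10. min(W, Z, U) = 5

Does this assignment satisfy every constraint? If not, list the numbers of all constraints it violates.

Constraints 4, 5 do not hold.

1. 5S + 4T = 5(13) + 4(14) = 121  holds
2. Y=2, U=14, Z=14; 1 of them equals 2  holds
3. abs(2 - 13) = 11  holds
4. V + U + Z = 1 + 14 + 14 = 29, not 32  fails
5. S + Y = 15; 15 mod 3 = 0, not 2  fails
6. 3V + 4S = 3(1) + 4(13) = 55  holds
7. X = 14 ≠ 12, but W = 5 = 5 (second disjunct)  holds
8. W = 5, Y = 2; distinct  holds
9. Y = 2, not > 4; antecedent false, conditional vacuously true  holds
10. min(5, 14, 14) = 5  holds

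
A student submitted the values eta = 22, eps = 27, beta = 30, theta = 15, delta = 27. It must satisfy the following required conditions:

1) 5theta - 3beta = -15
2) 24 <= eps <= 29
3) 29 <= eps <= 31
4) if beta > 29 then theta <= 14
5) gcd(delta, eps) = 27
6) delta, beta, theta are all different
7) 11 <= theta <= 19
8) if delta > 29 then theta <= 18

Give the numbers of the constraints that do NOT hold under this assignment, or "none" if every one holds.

1) 5theta - 3beta = 5(15) - 3(30) = -15  holds
2) eps = 27 lies in [24, 29]  holds
3) eps = 27 is outside [29, 31]  fails
4) beta = 30 > 29, so we need theta ≤ 14; but theta = 15 > 14  fails
5) gcd(27, 27) = 27  holds
6) values 27, 30, 15 are pairwise distinct  holds
7) theta = 15 lies in [11, 19]  holds
8) delta = 27, not > 29; antecedent false, conditional vacuously true  holds

The assignment fails constraints 3 and 4.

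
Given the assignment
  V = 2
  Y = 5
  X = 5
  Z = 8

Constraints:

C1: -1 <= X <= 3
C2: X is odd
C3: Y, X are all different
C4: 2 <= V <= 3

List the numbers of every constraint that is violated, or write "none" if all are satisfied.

Constraints 1, 3 are violated.

C1: X = 5 is outside [-1, 3] — does not hold.
C2: X = 5 is odd — holds.
C3: Y = X = 5, not all different — does not hold.
C4: V = 2 lies in [2, 3] — holds.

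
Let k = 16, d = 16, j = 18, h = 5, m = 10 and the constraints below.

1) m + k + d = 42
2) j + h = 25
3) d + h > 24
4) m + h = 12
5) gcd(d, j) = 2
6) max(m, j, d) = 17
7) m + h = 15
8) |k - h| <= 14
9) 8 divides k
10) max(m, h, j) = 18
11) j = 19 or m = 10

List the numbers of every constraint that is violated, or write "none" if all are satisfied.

The assignment fails constraints 2, 3, 4, 6.

1) m + k + d = 10 + 16 + 16 = 42  holds
2) j + h = 18 + 5 = 23, not 25  fails
3) d + h = 16 + 5 = 21; 21 ≤ 24, bound 24 not met  fails
4) m + h = 10 + 5 = 15, not 12  fails
5) gcd(16, 18) = 2  holds
6) max(10, 18, 16) = 18, not 17  fails
7) m + h = 10 + 5 = 15  holds
8) |16 - 5| = 11; 11 ≤ 14  holds
9) 16 / 8 = 2, so 8 divides 16  holds
10) max(10, 5, 18) = 18  holds
11) j = 18 ≠ 19, but m = 10 = 10 (second disjunct)  holds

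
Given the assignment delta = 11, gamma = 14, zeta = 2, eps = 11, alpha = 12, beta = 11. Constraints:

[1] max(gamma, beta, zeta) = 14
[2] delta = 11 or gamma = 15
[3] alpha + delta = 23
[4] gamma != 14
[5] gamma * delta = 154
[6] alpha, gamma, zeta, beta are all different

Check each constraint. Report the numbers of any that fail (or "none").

[1] max(14, 11, 2) = 14 — OK.
[2] delta = 11 = 11 (first disjunct) — OK.
[3] alpha + delta = 12 + 11 = 23 — OK.
[4] gamma = 14, but 14 is required to differ — violated.
[5] gamma * delta = 14 * 11 = 154 — OK.
[6] values 12, 14, 2, 11 are pairwise distinct — OK.

Constraint 4 does not hold.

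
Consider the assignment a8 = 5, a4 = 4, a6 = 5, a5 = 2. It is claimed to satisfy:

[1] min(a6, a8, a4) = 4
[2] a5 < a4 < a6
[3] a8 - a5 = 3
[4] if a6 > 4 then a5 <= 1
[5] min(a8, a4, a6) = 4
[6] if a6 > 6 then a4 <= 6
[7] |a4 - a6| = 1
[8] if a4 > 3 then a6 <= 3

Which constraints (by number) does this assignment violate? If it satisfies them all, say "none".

[1] min(5, 5, 4) = 4 — satisfied.
[2] values 2 < 4 < 5 — satisfied.
[3] a8 - a5 = 5 - 2 = 3 — satisfied.
[4] a6 = 5 > 4, so we need a5 ≤ 1; but a5 = 2 > 1 — violated.
[5] min(5, 4, 5) = 4 — satisfied.
[6] a6 = 5, not > 6; antecedent false, conditional vacuously true — satisfied.
[7] |4 - 5| = 1 — satisfied.
[8] a4 = 4 > 3, so we need a6 ≤ 3; but a6 = 5 > 3 — violated.

The assignment fails constraints 4 and 8.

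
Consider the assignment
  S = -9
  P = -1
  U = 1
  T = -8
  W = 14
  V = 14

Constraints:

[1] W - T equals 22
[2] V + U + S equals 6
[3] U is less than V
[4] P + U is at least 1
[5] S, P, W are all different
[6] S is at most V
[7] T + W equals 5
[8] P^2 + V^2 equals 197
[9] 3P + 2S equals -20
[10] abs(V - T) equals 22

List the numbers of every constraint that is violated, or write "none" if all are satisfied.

Constraints 4, 7, 9 do not hold.

[1] W - T = 14 - (-8) = 22  true
[2] V + U + S = 14 + 1 + (-9) = 6  true
[3] U = 1, V = 14; 1 < 14  true
[4] P + U = -1 + 1 = 0; 0 < 1, bound 1 not met  false
[5] values -9, -1, 14 are pairwise distinct  true
[6] S = -9, V = 14; -9 ≤ 14  true
[7] T + W = -8 + 14 = 6, not 5  false
[8] P^2 + V^2 = (-1)^2 + 14^2 = 1 + 196 = 197  true
[9] 3P + 2S = 3(-1) + 2(-9) = -21, not -20  false
[10] abs(14 - (-8)) = 22  true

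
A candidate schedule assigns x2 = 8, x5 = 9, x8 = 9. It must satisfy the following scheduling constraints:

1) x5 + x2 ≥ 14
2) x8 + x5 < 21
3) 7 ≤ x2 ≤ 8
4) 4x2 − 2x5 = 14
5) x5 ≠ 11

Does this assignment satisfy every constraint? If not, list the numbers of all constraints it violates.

No violations.

1) x5 + x2 = 9 + 8 = 17; 17 ≥ 14  OK
2) x8 + x5 = 9 + 9 = 18; 18 < 21  OK
3) x2 = 8 lies in [7, 8]  OK
4) 4x2 − 2x5 = 4(8) − 2(9) = 14  OK
5) x5 = 9, and 9 ≠ 11  OK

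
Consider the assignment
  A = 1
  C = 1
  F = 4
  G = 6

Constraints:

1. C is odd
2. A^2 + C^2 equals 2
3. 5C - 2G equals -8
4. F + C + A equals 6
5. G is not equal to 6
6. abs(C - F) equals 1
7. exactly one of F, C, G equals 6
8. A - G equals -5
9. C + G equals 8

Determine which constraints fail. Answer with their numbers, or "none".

Constraints 3, 5, 6, and 9 do not hold.

1. C = 1 is odd — OK.
2. A^2 + C^2 = 1^2 + 1^2 = 1 + 1 = 2 — OK.
3. 5C - 2G = 5(1) - 2(6) = -7, not -8 — violated.
4. F + C + A = 4 + 1 + 1 = 6 — OK.
5. G = 6, but 6 is required to differ — violated.
6. abs(1 - 4) = 3, not 1 — violated.
7. F=4, C=1, G=6; 1 of them equals 6 — OK.
8. A - G = 1 - 6 = -5 — OK.
9. C + G = 1 + 6 = 7, not 8 — violated.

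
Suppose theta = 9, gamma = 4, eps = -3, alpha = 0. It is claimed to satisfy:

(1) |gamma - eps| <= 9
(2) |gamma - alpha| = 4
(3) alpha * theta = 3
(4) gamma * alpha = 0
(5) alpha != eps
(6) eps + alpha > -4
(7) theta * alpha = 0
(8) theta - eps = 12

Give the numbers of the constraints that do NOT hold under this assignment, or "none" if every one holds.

Constraint 3 is violated.

(1) |4 - (-3)| = 7; 7 ≤ 9 — holds.
(2) |4 - 0| = 4 — holds.
(3) alpha * theta = 0 * 9 = 0, not 3 — fails.
(4) gamma * alpha = 4 * 0 = 0 — holds.
(5) alpha = 0, eps = -3; distinct — holds.
(6) eps + alpha = -3 + 0 = -3; -3 > -4 — holds.
(7) theta * alpha = 9 * 0 = 0 — holds.
(8) theta - eps = 9 - (-3) = 12 — holds.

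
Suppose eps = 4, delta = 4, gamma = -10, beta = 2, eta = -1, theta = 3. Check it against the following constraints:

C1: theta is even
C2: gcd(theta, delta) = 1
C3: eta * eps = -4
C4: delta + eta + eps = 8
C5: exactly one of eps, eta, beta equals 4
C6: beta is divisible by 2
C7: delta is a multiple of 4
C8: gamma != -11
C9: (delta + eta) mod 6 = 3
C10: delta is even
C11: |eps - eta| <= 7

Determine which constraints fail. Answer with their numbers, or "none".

C1: theta = 3 is odd — violated.
C2: gcd(3, 4) = 1 — OK.
C3: eta * eps = -1 * 4 = -4 — OK.
C4: delta + eta + eps = 4 + (-1) + 4 = 7, not 8 — violated.
C5: eps=4, eta=-1, beta=2; 1 of them equals 4 — OK.
C6: 2 / 2 = 1, so 2 divides 2 — OK.
C7: 4 / 4 = 1, so 4 divides 4 — OK.
C8: gamma = -10, and -10 ≠ -11 — OK.
C9: delta + eta = 3; 3 mod 6 = 3 — OK.
C10: delta = 4 is even — OK.
C11: |4 - (-1)| = 5; 5 ≤ 7 — OK.

Constraints 1, 4 do not hold.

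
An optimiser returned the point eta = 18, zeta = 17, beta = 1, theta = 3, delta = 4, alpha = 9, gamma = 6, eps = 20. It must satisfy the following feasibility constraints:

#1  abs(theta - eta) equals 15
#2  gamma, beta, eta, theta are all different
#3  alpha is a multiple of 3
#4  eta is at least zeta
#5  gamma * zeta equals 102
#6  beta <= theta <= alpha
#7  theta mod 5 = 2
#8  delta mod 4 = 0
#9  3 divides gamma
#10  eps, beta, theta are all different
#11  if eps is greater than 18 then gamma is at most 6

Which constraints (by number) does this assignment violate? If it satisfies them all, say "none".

Constraint 7 is violated.

#1 abs(3 - 18) = 15  holds
#2 values 6, 1, 18, 3 are pairwise distinct  holds
#3 9 / 3 = 3, so 3 divides 9  holds
#4 eta = 18, zeta = 17; 18 ≥ 17  holds
#5 gamma * zeta = 6 * 17 = 102  holds
#6 values 1 <= 3 <= 9  holds
#7 3 mod 5 = 3, not 2  fails
#8 4 mod 4 = 0  holds
#9 6 / 3 = 2, so 3 divides 6  holds
#10 values 20, 1, 3 are pairwise distinct  holds
#11 eps = 20 > 18, so we need gamma ≤ 6; gamma = 6 ≤ 6  holds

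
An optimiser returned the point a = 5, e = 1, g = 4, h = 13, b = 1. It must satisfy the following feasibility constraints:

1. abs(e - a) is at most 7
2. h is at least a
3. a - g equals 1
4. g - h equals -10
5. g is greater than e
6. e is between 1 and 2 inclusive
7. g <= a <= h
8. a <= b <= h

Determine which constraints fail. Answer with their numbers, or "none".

Constraints 4, 8 are violated.

1. abs(1 - 5) = 4; 4 ≤ 7 — satisfied.
2. h = 13, a = 5; 13 ≥ 5 — satisfied.
3. a - g = 5 - 4 = 1 — satisfied.
4. g - h = 4 - 13 = -9, not -10 — violated.
5. g = 4, e = 1; 4 > 1 — satisfied.
6. e = 1 lies in [1, 2] — satisfied.
7. values 4 <= 5 <= 13 — satisfied.
8. values 5, 1, 13; a = 5 is not <= b = 1 — violated.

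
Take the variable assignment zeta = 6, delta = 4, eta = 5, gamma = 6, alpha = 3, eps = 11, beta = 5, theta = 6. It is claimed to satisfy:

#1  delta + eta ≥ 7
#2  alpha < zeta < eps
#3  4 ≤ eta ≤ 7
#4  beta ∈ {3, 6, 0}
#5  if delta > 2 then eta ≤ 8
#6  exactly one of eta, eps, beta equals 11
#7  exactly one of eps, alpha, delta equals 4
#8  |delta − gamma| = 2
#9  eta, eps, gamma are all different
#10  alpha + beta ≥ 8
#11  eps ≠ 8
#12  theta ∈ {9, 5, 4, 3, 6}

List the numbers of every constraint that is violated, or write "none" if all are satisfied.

Violated: 4.

#1 delta + eta = 4 + 5 = 9; 9 ≥ 7  OK
#2 values 3 < 6 < 11  OK
#3 eta = 5 lies in [4, 7]  OK
#4 beta = 5 is not in {3, 6, 0}  FAIL
#5 delta = 4 > 2, so we need eta ≤ 8; eta = 5 ≤ 8  OK
#6 eta=5, eps=11, beta=5; 1 of them equals 11  OK
#7 eps=11, alpha=3, delta=4; 1 of them equals 4  OK
#8 |4 − 6| = 2  OK
#9 values 5, 11, 6 are pairwise distinct  OK
#10 alpha + beta = 3 + 5 = 8; 8 ≥ 8  OK
#11 eps = 11, and 11 ≠ 8  OK
#12 theta = 6 is in {9, 5, 4, 3, 6}  OK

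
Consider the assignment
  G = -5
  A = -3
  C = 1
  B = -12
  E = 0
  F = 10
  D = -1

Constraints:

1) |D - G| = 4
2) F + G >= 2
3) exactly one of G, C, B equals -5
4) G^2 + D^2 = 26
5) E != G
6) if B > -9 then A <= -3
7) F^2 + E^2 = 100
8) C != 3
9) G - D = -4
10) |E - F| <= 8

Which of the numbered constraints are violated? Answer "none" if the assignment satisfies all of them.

The assignment fails constraint 10.

1) |-1 - (-5)| = 4 — satisfied.
2) F + G = 10 + (-5) = 5; 5 ≥ 2 — satisfied.
3) G=-5, C=1, B=-12; 1 of them equals -5 — satisfied.
4) G^2 + D^2 = (-5)^2 + (-1)^2 = 25 + 1 = 26 — satisfied.
5) E = 0, G = -5; distinct — satisfied.
6) B = -12, not > -9; antecedent false, conditional vacuously true — satisfied.
7) F^2 + E^2 = 10^2 + 0^2 = 100 + 0 = 100 — satisfied.
8) C = 1, and 1 ≠ 3 — satisfied.
9) G - D = -5 - (-1) = -4 — satisfied.
10) |0 - 10| = 10; 10 > 8, exceeds bound 8 — violated.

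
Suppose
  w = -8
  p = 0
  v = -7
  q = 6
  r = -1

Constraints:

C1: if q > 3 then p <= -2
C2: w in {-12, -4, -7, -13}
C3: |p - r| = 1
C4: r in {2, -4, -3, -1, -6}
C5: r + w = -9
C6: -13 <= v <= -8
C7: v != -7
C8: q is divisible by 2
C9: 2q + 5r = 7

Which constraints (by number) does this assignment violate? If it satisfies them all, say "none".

C1: q = 6 > 3, so we need p ≤ -2; but p = 0 > -2 — fails.
C2: w = -8 is not in {-12, -4, -7, -13} — fails.
C3: |0 - (-1)| = 1 — holds.
C4: r = -1 is in {2, -4, -3, -1, -6} — holds.
C5: r + w = -1 + (-8) = -9 — holds.
C6: v = -7 is outside [-13, -8] — fails.
C7: v = -7, but -7 is required to differ — fails.
C8: 6 / 2 = 3, so 2 divides 6 — holds.
C9: 2q + 5r = 2(6) + 5(-1) = 7 — holds.

Constraints 1, 2, 6, 7 do not hold.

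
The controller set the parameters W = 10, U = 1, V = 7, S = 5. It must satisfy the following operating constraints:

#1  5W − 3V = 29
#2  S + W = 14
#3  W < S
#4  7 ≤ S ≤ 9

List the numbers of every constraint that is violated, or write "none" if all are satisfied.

Constraints 2, 3, 4 are violated.

#1 5W − 3V = 5(10) − 3(7) = 29  holds
#2 S + W = 5 + 10 = 15, not 14  fails
#3 W = 10, S = 5; 10 ≥ 5 (want <)  fails
#4 S = 5 is outside [7, 9]  fails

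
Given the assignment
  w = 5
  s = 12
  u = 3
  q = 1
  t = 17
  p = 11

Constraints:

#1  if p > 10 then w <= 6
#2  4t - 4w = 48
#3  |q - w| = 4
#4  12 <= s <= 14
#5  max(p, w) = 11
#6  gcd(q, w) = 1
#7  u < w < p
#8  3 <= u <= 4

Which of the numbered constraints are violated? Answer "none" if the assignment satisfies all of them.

The assignment satisfies every constraint.

#1 p = 11 > 10, so we need w ≤ 6; w = 5 ≤ 6 — holds.
#2 4t - 4w = 4(17) - 4(5) = 48 — holds.
#3 |1 - 5| = 4 — holds.
#4 s = 12 lies in [12, 14] — holds.
#5 max(11, 5) = 11 — holds.
#6 gcd(1, 5) = 1 — holds.
#7 values 3 < 5 < 11 — holds.
#8 u = 3 lies in [3, 4] — holds.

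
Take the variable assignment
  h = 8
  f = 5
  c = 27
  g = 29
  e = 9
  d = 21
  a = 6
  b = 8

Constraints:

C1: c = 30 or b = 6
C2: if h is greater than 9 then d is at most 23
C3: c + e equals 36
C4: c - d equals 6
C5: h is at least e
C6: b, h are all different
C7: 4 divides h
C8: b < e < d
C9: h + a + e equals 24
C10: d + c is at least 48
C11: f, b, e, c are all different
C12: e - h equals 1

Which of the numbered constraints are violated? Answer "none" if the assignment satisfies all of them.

C1: c = 27 ≠ 30 and b = 8 ≠ 6; both disjuncts false  ✗
C2: h = 8, not > 9; antecedent false, conditional vacuously true  ✓
C3: c + e = 27 + 9 = 36  ✓
C4: c - d = 27 - 21 = 6  ✓
C5: h = 8, e = 9; 8 < 9 (want ≥)  ✗
C6: b = h = 8, not all different  ✗
C7: 8 / 4 = 2, so 4 divides 8  ✓
C8: values 8 < 9 < 21  ✓
C9: h + a + e = 8 + 6 + 9 = 23, not 24  ✗
C10: d + c = 21 + 27 = 48; 48 ≥ 48  ✓
C11: values 5, 8, 9, 27 are pairwise distinct  ✓
C12: e - h = 9 - 8 = 1  ✓

Constraints 1, 5, 6, and 9 do not hold.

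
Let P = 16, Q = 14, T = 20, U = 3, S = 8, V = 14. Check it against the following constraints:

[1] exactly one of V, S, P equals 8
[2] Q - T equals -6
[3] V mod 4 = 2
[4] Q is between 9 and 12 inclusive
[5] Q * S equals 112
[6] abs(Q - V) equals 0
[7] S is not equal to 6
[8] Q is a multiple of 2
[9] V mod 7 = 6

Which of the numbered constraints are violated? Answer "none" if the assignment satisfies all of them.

No — constraints 4, 9 are not satisfied.

[1] V=14, S=8, P=16; 1 of them equals 8 — holds.
[2] Q - T = 14 - 20 = -6 — holds.
[3] 14 mod 4 = 2 — holds.
[4] Q = 14 is outside [9, 12] — does not hold.
[5] Q * S = 14 * 8 = 112 — holds.
[6] abs(14 - 14) = 0 — holds.
[7] S = 8, and 8 ≠ 6 — holds.
[8] 14 / 2 = 7, so 2 divides 14 — holds.
[9] 14 mod 7 = 0, not 6 — does not hold.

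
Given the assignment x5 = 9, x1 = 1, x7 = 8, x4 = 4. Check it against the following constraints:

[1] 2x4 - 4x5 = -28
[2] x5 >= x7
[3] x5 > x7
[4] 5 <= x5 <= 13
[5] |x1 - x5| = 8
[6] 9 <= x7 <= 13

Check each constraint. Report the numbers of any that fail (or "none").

The assignment fails constraint 6.

[1] 2x4 - 4x5 = 2(4) - 4(9) = -28  holds
[2] x5 = 9, x7 = 8; 9 ≥ 8  holds
[3] x5 = 9, x7 = 8; 9 > 8  holds
[4] x5 = 9 lies in [5, 13]  holds
[5] |1 - 9| = 8  holds
[6] x7 = 8 is outside [9, 13]  fails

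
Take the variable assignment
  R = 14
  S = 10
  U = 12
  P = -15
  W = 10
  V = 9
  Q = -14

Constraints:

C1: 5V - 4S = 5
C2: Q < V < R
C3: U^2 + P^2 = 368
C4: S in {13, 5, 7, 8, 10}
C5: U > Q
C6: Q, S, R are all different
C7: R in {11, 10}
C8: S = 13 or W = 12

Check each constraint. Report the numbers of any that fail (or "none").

Constraints 3, 7, 8 do not hold.

C1: 5V - 4S = 5(9) - 4(10) = 5  ✔
C2: values -14 < 9 < 14  ✔
C3: U^2 + P^2 = 12^2 + (-15)^2 = 144 + 225 = 369, not 368  ✘
C4: S = 10 is in {13, 5, 7, 8, 10}  ✔
C5: U = 12, Q = -14; 12 > -14  ✔
C6: values -14, 10, 14 are pairwise distinct  ✔
C7: R = 14 is not in {11, 10}  ✘
C8: S = 10 ≠ 13 and W = 10 ≠ 12; both disjuncts false  ✘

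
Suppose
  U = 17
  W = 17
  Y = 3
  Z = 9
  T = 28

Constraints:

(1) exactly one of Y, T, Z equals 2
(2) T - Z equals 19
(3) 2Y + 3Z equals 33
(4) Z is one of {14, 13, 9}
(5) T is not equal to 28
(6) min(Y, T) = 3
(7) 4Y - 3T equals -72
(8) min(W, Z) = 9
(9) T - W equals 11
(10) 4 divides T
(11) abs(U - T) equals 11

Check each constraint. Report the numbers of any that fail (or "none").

(1) Y=3, T=28, Z=9; 0 of them equal 2, not exactly one  ✗
(2) T - Z = 28 - 9 = 19  ✓
(3) 2Y + 3Z = 2(3) + 3(9) = 33  ✓
(4) Z = 9 is in {14, 13, 9}  ✓
(5) T = 28, but 28 is required to differ  ✗
(6) min(3, 28) = 3  ✓
(7) 4Y - 3T = 4(3) - 3(28) = -72  ✓
(8) min(17, 9) = 9  ✓
(9) T - W = 28 - 17 = 11  ✓
(10) 28 / 4 = 7, so 4 divides 28  ✓
(11) abs(17 - 28) = 11  ✓

The assignment fails constraints 1, 5.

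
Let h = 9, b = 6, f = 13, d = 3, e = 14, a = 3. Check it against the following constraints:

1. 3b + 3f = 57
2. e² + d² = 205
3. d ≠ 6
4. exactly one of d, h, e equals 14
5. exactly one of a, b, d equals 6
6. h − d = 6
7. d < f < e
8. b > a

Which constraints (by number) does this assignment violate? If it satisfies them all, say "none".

Yes — all constraints hold.

1. 3b + 3f = 3(6) + 3(13) = 57 — holds.
2. e² + d² = 14² + 3² = 196 + 9 = 205 — holds.
3. d = 3, and 3 ≠ 6 — holds.
4. d=3, h=9, e=14; 1 of them equals 14 — holds.
5. a=3, b=6, d=3; 1 of them equals 6 — holds.
6. h − d = 9 − 3 = 6 — holds.
7. values 3 < 13 < 14 — holds.
8. b = 6, a = 3; 6 > 3 — holds.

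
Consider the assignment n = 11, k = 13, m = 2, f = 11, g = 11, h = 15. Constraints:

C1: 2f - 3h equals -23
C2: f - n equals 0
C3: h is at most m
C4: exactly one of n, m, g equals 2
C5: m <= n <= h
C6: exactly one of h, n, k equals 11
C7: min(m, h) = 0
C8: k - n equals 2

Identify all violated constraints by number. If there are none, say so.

C1: 2f - 3h = 2(11) - 3(15) = -23 — satisfied.
C2: f - n = 11 - 11 = 0 — satisfied.
C3: h = 15, m = 2; 15 > 2 (want ≤) — violated.
C4: n=11, m=2, g=11; 1 of them equals 2 — satisfied.
C5: values 2 <= 11 <= 15 — satisfied.
C6: h=15, n=11, k=13; 1 of them equals 11 — satisfied.
C7: min(2, 15) = 2, not 0 — violated.
C8: k - n = 13 - 11 = 2 — satisfied.

Constraints 3, 7 are violated.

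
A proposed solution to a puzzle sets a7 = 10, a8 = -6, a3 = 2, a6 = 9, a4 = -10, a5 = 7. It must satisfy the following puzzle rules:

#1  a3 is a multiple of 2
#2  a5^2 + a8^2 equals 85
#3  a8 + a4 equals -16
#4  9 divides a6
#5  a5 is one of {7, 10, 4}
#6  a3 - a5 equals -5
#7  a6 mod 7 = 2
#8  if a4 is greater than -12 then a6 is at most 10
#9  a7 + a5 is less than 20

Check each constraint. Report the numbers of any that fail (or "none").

#1 2 / 2 = 1, so 2 divides 2 — holds.
#2 a5^2 + a8^2 = 7^2 + (-6)^2 = 49 + 36 = 85 — holds.
#3 a8 + a4 = -6 + (-10) = -16 — holds.
#4 9 / 9 = 1, so 9 divides 9 — holds.
#5 a5 = 7 is in {7, 10, 4} — holds.
#6 a3 - a5 = 2 - 7 = -5 — holds.
#7 9 mod 7 = 2 — holds.
#8 a4 = -10 > -12, so we need a6 ≤ 10; a6 = 9 ≤ 10 — holds.
#9 a7 + a5 = 10 + 7 = 17; 17 < 20 — holds.

Yes — all constraints hold.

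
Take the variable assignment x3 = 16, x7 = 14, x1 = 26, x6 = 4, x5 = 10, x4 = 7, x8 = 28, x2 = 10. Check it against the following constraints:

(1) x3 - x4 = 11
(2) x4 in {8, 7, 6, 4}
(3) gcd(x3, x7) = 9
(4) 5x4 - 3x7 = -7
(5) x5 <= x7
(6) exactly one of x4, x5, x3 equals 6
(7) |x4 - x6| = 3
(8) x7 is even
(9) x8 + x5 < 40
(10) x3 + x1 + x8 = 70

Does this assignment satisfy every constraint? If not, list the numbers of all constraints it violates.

(1) x3 - x4 = 16 - 7 = 9, not 11 — violated.
(2) x4 = 7 is in {8, 7, 6, 4} — OK.
(3) gcd(16, 14) = 2, not 9 — violated.
(4) 5x4 - 3x7 = 5(7) - 3(14) = -7 — OK.
(5) x5 = 10, x7 = 14; 10 ≤ 14 — OK.
(6) x4=7, x5=10, x3=16; 0 of them equal 6, not exactly one — violated.
(7) |7 - 4| = 3 — OK.
(8) x7 = 14 is even — OK.
(9) x8 + x5 = 28 + 10 = 38; 38 < 40 — OK.
(10) x3 + x1 + x8 = 16 + 26 + 28 = 70 — OK.

Constraints 1, 3, 6 do not hold.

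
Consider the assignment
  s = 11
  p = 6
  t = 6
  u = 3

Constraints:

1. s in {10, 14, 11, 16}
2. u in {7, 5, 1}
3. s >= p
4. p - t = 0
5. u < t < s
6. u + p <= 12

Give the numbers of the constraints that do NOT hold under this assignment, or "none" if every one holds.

1. s = 11 is in {10, 14, 11, 16} — holds.
2. u = 3 is not in {7, 5, 1} — fails.
3. s = 11, p = 6; 11 ≥ 6 — holds.
4. p - t = 6 - 6 = 0 — holds.
5. values 3 < 6 < 11 — holds.
6. u + p = 3 + 6 = 9; 9 ≤ 12 — holds.

Violated: 2.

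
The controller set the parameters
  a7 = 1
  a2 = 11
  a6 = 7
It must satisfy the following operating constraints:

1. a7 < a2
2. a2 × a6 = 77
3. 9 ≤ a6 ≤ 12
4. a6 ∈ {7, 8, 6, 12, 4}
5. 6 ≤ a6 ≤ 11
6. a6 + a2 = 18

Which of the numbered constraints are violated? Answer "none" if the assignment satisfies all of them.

Constraint 3 is violated.

1. a7 = 1, a2 = 11; 1 < 11  OK
2. a2 × a6 = 11 × 7 = 77  OK
3. a6 = 7 is outside [9, 12]  FAIL
4. a6 = 7 is in {7, 8, 6, 12, 4}  OK
5. a6 = 7 lies in [6, 11]  OK
6. a6 + a2 = 7 + 11 = 18  OK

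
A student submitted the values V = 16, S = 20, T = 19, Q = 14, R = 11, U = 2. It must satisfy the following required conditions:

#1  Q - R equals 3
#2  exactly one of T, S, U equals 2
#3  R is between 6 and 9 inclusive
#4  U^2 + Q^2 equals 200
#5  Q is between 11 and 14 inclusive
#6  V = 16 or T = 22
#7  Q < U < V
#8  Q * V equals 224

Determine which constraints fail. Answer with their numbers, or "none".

Constraints 3, 7 are violated.

#1 Q - R = 14 - 11 = 3 — OK.
#2 T=19, S=20, U=2; 1 of them equals 2 — OK.
#3 R = 11 is outside [6, 9] — violated.
#4 U^2 + Q^2 = 2^2 + 14^2 = 4 + 196 = 200 — OK.
#5 Q = 14 lies in [11, 14] — OK.
#6 V = 16 = 16 (first disjunct) — OK.
#7 values 14, 2, 16; Q = 14 is not < U = 2 — violated.
#8 Q * V = 14 * 16 = 224 — OK.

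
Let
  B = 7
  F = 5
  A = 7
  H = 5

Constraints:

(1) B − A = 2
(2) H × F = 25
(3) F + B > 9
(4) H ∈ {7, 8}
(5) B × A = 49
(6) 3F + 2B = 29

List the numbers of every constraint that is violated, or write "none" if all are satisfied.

(1) B − A = 7 − 7 = 0, not 2 — violated.
(2) H × F = 5 × 5 = 25 — OK.
(3) F + B = 5 + 7 = 12; 12 > 9 — OK.
(4) H = 5 is not in {7, 8} — violated.
(5) B × A = 7 × 7 = 49 — OK.
(6) 3F + 2B = 3(5) + 2(7) = 29 — OK.

No — constraints 1 and 4 are not satisfied.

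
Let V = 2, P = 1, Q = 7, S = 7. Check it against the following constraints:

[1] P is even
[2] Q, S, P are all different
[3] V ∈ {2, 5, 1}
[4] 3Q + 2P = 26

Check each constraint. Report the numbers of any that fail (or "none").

[1] P = 1 is odd — violated.
[2] Q = S = 7, not all different — violated.
[3] V = 2 is in {2, 5, 1} — OK.
[4] 3Q + 2P = 3(7) + 2(1) = 23, not 26 — violated.

Constraints 1, 2, 4 are violated.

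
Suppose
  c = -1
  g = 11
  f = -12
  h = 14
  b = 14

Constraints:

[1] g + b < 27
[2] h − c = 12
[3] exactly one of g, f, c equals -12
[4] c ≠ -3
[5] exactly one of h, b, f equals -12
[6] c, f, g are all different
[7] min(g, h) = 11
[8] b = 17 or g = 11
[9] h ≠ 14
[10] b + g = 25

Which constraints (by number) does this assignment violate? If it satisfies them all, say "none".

[1] g + b = 11 + 14 = 25; 25 < 27  holds
[2] h − c = 14 − (-1) = 15, not 12  fails
[3] g=11, f=-12, c=-1; 1 of them equals -12  holds
[4] c = -1, and -1 ≠ -3  holds
[5] h=14, b=14, f=-12; 1 of them equals -12  holds
[6] values -1, -12, 11 are pairwise distinct  holds
[7] min(11, 14) = 11  holds
[8] b = 14 ≠ 17, but g = 11 = 11 (second disjunct)  holds
[9] h = 14, but 14 is required to differ  fails
[10] b + g = 14 + 11 = 25  holds

Constraints 2 and 9 are violated.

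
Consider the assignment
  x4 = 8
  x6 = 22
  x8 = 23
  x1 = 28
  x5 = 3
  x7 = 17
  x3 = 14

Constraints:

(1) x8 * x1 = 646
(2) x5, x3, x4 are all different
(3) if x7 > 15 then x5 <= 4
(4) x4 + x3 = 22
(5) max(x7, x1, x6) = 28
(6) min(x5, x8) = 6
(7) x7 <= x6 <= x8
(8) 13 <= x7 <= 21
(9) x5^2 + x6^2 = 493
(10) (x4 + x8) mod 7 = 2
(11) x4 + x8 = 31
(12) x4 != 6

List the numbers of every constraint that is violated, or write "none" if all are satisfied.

(1) x8 * x1 = 23 * 28 = 644, not 646 — does not hold.
(2) values 3, 14, 8 are pairwise distinct — holds.
(3) x7 = 17 > 15, so we need x5 ≤ 4; x5 = 3 ≤ 4 — holds.
(4) x4 + x3 = 8 + 14 = 22 — holds.
(5) max(17, 28, 22) = 28 — holds.
(6) min(3, 23) = 3, not 6 — does not hold.
(7) values 17 <= 22 <= 23 — holds.
(8) x7 = 17 lies in [13, 21] — holds.
(9) x5^2 + x6^2 = 3^2 + 22^2 = 9 + 484 = 493 — holds.
(10) x4 + x8 = 31; 31 mod 7 = 3, not 2 — does not hold.
(11) x4 + x8 = 8 + 23 = 31 — holds.
(12) x4 = 8, and 8 ≠ 6 — holds.

Constraints 1, 6, and 10 do not hold.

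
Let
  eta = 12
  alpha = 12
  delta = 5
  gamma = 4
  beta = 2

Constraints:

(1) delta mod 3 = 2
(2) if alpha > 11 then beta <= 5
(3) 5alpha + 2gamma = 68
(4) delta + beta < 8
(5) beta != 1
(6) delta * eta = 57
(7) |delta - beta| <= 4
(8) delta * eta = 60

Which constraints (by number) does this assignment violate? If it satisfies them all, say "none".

The assignment fails constraint 6.

(1) 5 mod 3 = 2  OK
(2) alpha = 12 > 11, so we need beta ≤ 5; beta = 2 ≤ 5  OK
(3) 5alpha + 2gamma = 5(12) + 2(4) = 68  OK
(4) delta + beta = 5 + 2 = 7; 7 < 8  OK
(5) beta = 2, and 2 ≠ 1  OK
(6) delta * eta = 5 * 12 = 60, not 57  FAIL
(7) |5 - 2| = 3; 3 ≤ 4  OK
(8) delta * eta = 5 * 12 = 60  OK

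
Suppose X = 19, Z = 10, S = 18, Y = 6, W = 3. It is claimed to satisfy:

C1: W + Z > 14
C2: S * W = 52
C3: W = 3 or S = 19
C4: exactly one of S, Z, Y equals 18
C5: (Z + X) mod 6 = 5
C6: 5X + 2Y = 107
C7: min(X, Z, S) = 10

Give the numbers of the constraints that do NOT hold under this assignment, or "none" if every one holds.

C1: W + Z = 3 + 10 = 13; 13 ≤ 14, bound 14 not met  ✗
C2: S * W = 18 * 3 = 54, not 52  ✗
C3: W = 3 = 3 (first disjunct)  ✓
C4: S=18, Z=10, Y=6; 1 of them equals 18  ✓
C5: Z + X = 29; 29 mod 6 = 5  ✓
C6: 5X + 2Y = 5(19) + 2(6) = 107  ✓
C7: min(19, 10, 18) = 10  ✓

Violated: 1, 2.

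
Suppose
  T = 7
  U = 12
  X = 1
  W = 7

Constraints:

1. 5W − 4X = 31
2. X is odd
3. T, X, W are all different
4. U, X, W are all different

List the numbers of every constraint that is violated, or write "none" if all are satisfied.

1. 5W − 4X = 5(7) − 4(1) = 31 — satisfied.
2. X = 1 is odd — satisfied.
3. T = W = 7, not all different — violated.
4. values 12, 1, 7 are pairwise distinct — satisfied.

The assignment fails constraint 3.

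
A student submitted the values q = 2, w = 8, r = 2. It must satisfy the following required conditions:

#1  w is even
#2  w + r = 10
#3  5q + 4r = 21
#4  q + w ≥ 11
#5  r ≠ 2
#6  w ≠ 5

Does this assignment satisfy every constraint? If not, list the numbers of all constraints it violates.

#1 w = 8 is even  ✔
#2 w + r = 8 + 2 = 10  ✔
#3 5q + 4r = 5(2) + 4(2) = 18, not 21  ✘
#4 q + w = 2 + 8 = 10; 10 < 11, bound 11 not met  ✘
#5 r = 2, but 2 is required to differ  ✘
#6 w = 8, and 8 ≠ 5  ✔

No — constraints 3, 4, 5 are not satisfied.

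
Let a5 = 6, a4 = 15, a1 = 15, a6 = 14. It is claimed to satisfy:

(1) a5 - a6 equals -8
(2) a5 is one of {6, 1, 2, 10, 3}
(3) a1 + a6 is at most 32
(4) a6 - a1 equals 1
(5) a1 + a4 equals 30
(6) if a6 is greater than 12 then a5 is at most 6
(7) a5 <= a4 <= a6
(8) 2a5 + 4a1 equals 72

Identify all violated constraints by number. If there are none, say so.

No — constraints 4 and 7 are not satisfied.

(1) a5 - a6 = 6 - 14 = -8  holds
(2) a5 = 6 is in {6, 1, 2, 10, 3}  holds
(3) a1 + a6 = 15 + 14 = 29; 29 ≤ 32  holds
(4) a6 - a1 = 14 - 15 = -1, not 1  fails
(5) a1 + a4 = 15 + 15 = 30  holds
(6) a6 = 14 > 12, so we need a5 ≤ 6; a5 = 6 ≤ 6  holds
(7) values 6, 15, 14; a4 = 15 is not <= a6 = 14  fails
(8) 2a5 + 4a1 = 2(6) + 4(15) = 72  holds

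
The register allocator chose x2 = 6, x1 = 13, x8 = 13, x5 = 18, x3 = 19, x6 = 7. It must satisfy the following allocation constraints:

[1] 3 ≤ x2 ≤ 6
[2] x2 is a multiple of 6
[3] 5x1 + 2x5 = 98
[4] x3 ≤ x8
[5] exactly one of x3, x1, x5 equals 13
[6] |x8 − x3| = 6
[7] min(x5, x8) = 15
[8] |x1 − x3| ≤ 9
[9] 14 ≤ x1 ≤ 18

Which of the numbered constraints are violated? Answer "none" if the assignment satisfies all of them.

The assignment fails constraints 3, 4, 7, and 9.

[1] x2 = 6 lies in [3, 6]  ✓
[2] 6 / 6 = 1, so 6 divides 6  ✓
[3] 5x1 + 2x5 = 5(13) + 2(18) = 101, not 98  ✗
[4] x3 = 19, x8 = 13; 19 > 13 (want ≤)  ✗
[5] x3=19, x1=13, x5=18; 1 of them equals 13  ✓
[6] |13 − 19| = 6  ✓
[7] min(18, 13) = 13, not 15  ✗
[8] |13 − 19| = 6; 6 ≤ 9  ✓
[9] x1 = 13 is outside [14, 18]  ✗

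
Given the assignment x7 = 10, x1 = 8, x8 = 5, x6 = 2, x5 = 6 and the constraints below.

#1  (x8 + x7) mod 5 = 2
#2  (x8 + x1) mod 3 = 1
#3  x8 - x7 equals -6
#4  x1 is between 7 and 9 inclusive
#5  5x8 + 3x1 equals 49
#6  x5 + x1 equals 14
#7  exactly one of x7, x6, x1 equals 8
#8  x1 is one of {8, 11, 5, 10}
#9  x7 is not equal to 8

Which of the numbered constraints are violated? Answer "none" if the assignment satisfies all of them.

Constraints 1, 3 are violated.

#1 x8 + x7 = 15; 15 mod 5 = 0, not 2  FAIL
#2 x8 + x1 = 13; 13 mod 3 = 1  OK
#3 x8 - x7 = 5 - 10 = -5, not -6  FAIL
#4 x1 = 8 lies in [7, 9]  OK
#5 5x8 + 3x1 = 5(5) + 3(8) = 49  OK
#6 x5 + x1 = 6 + 8 = 14  OK
#7 x7=10, x6=2, x1=8; 1 of them equals 8  OK
#8 x1 = 8 is in {8, 11, 5, 10}  OK
#9 x7 = 10, and 10 ≠ 8  OK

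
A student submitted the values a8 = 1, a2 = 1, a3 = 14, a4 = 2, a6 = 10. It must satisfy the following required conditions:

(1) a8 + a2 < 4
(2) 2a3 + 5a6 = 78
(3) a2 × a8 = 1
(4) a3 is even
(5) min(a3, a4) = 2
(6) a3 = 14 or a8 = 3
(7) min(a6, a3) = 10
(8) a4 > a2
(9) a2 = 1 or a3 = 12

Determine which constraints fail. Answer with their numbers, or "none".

(1) a8 + a2 = 1 + 1 = 2; 2 < 4  holds
(2) 2a3 + 5a6 = 2(14) + 5(10) = 78  holds
(3) a2 × a8 = 1 × 1 = 1  holds
(4) a3 = 14 is even  holds
(5) min(14, 2) = 2  holds
(6) a3 = 14 = 14 (first disjunct)  holds
(7) min(10, 14) = 10  holds
(8) a4 = 2, a2 = 1; 2 > 1  holds
(9) a2 = 1 = 1 (first disjunct)  holds

Yes — all constraints hold.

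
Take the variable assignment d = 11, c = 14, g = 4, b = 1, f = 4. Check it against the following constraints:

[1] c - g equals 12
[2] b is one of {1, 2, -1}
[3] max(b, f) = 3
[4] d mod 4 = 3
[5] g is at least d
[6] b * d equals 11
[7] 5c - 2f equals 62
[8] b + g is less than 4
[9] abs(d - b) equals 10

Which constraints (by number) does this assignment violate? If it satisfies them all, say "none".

Violated: 1, 3, 5, 8.

[1] c - g = 14 - 4 = 10, not 12 — fails.
[2] b = 1 is in {1, 2, -1} — holds.
[3] max(1, 4) = 4, not 3 — fails.
[4] 11 mod 4 = 3 — holds.
[5] g = 4, d = 11; 4 < 11 (want ≥) — fails.
[6] b * d = 1 * 11 = 11 — holds.
[7] 5c - 2f = 5(14) - 2(4) = 62 — holds.
[8] b + g = 1 + 4 = 5; 5 ≥ 4, bound 4 not met — fails.
[9] abs(11 - 1) = 10 — holds.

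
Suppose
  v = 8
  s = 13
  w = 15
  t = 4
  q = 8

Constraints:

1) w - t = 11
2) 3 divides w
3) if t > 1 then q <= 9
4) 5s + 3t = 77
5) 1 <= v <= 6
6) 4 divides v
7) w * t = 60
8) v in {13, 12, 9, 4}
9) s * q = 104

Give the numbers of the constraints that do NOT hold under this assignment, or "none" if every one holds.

1) w - t = 15 - 4 = 11 — holds.
2) 15 / 3 = 5, so 3 divides 15 — holds.
3) t = 4 > 1, so we need q ≤ 9; q = 8 ≤ 9 — holds.
4) 5s + 3t = 5(13) + 3(4) = 77 — holds.
5) v = 8 is outside [1, 6] — does not hold.
6) 8 / 4 = 2, so 4 divides 8 — holds.
7) w * t = 15 * 4 = 60 — holds.
8) v = 8 is not in {13, 12, 9, 4} — does not hold.
9) s * q = 13 * 8 = 104 — holds.

No — constraints 5 and 8 are not satisfied.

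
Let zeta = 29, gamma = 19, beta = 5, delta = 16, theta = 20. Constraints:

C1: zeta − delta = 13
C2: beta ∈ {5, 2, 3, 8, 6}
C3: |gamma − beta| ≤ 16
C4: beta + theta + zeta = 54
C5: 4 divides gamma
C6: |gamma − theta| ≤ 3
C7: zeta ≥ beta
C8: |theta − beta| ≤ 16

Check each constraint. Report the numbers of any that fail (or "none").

Constraint 5 does not hold.

C1: zeta − delta = 29 − 16 = 13 — holds.
C2: beta = 5 is in {5, 2, 3, 8, 6} — holds.
C3: |19 − 5| = 14; 14 ≤ 16 — holds.
C4: beta + theta + zeta = 5 + 20 + 29 = 54 — holds.
C5: 19 = 4×4 + 3, so 4 does not divide 19 — fails.
C6: |19 − 20| = 1; 1 ≤ 3 — holds.
C7: zeta = 29, beta = 5; 29 ≥ 5 — holds.
C8: |20 − 5| = 15; 15 ≤ 16 — holds.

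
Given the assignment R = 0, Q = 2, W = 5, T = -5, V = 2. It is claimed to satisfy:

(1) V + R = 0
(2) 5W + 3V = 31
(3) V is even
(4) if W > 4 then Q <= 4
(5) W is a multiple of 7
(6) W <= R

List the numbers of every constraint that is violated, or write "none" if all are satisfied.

Constraints 1, 5, and 6 are violated.

(1) V + R = 2 + 0 = 2, not 0  FAIL
(2) 5W + 3V = 5(5) + 3(2) = 31  OK
(3) V = 2 is even  OK
(4) W = 5 > 4, so we need Q ≤ 4; Q = 2 ≤ 4  OK
(5) 5 = 7*0 + 5, so 7 does not divide 5  FAIL
(6) W = 5, R = 0; 5 > 0 (want ≤)  FAIL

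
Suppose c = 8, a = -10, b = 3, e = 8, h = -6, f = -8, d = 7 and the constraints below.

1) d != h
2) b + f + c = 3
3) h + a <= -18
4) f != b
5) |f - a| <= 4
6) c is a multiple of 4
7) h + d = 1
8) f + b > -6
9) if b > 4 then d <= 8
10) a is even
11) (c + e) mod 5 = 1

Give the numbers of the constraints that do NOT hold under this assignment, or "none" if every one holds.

No — constraint 3 is not satisfied.

1) d = 7, h = -6; distinct  ✔
2) b + f + c = 3 + (-8) + 8 = 3  ✔
3) h + a = -6 + (-10) = -16; -16 > -18, bound -18 not met  ✘
4) f = -8, b = 3; distinct  ✔
5) |-8 - (-10)| = 2; 2 ≤ 4  ✔
6) 8 / 4 = 2, so 4 divides 8  ✔
7) h + d = -6 + 7 = 1  ✔
8) f + b = -8 + 3 = -5; -5 > -6  ✔
9) b = 3, not > 4; antecedent false, conditional vacuously true  ✔
10) a = -10 is even  ✔
11) c + e = 16; 16 mod 5 = 1  ✔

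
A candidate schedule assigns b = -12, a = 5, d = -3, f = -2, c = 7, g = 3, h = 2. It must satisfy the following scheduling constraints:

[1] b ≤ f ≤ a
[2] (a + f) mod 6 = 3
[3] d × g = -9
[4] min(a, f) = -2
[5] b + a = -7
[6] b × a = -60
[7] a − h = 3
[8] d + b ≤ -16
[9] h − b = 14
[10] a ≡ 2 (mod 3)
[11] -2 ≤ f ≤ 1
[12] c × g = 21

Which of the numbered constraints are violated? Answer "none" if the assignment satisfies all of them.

[1] values -12 ≤ -2 ≤ 5 — satisfied.
[2] a + f = 3; 3 mod 6 = 3 — satisfied.
[3] d × g = -3 × 3 = -9 — satisfied.
[4] min(5, -2) = -2 — satisfied.
[5] b + a = -12 + 5 = -7 — satisfied.
[6] b × a = -12 × 5 = -60 — satisfied.
[7] a − h = 5 − 2 = 3 — satisfied.
[8] d + b = -3 + (-12) = -15; -15 > -16, bound -16 not met — violated.
[9] h − b = 2 − (-12) = 14 — satisfied.
[10] 5 mod 3 = 2 — satisfied.
[11] f = -2 lies in [-2, 1] — satisfied.
[12] c × g = 7 × 3 = 21 — satisfied.

Constraint 8 is violated.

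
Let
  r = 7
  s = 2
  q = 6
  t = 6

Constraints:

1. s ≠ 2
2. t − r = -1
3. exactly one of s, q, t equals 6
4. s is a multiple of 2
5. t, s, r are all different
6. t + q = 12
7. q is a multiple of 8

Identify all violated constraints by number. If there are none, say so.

Violated: 1, 3, and 7.

1. s = 2, but 2 is required to differ  ✘
2. t − r = 6 − 7 = -1  ✔
3. s=2, q=6, t=6; 2 of them equal 6, not exactly one  ✘
4. 2 / 2 = 1, so 2 divides 2  ✔
5. values 6, 2, 7 are pairwise distinct  ✔
6. t + q = 6 + 6 = 12  ✔
7. 6 = 8×0 + 6, so 8 does not divide 6  ✘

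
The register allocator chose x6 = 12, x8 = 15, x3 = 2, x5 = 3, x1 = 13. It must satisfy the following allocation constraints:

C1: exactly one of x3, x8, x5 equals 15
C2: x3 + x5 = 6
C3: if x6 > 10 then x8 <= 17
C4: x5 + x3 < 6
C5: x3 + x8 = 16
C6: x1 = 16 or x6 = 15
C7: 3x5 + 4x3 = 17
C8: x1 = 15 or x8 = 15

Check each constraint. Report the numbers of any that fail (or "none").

C1: x3=2, x8=15, x5=3; 1 of them equals 15 — OK.
C2: x3 + x5 = 2 + 3 = 5, not 6 — violated.
C3: x6 = 12 > 10, so we need x8 ≤ 17; x8 = 15 ≤ 17 — OK.
C4: x5 + x3 = 3 + 2 = 5; 5 < 6 — OK.
C5: x3 + x8 = 2 + 15 = 17, not 16 — violated.
C6: x1 = 13 ≠ 16 and x6 = 12 ≠ 15; both disjuncts false — violated.
C7: 3x5 + 4x3 = 3(3) + 4(2) = 17 — OK.
C8: x1 = 13 ≠ 15, but x8 = 15 = 15 (second disjunct) — OK.

Constraints 2, 5, and 6 are violated.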